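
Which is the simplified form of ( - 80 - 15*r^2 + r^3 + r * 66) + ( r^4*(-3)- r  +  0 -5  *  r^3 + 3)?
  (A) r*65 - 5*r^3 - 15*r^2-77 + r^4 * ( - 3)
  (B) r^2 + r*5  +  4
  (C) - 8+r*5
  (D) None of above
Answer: D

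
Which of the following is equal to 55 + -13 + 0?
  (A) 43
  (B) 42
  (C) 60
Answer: B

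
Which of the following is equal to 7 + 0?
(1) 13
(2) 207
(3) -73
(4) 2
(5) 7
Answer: 5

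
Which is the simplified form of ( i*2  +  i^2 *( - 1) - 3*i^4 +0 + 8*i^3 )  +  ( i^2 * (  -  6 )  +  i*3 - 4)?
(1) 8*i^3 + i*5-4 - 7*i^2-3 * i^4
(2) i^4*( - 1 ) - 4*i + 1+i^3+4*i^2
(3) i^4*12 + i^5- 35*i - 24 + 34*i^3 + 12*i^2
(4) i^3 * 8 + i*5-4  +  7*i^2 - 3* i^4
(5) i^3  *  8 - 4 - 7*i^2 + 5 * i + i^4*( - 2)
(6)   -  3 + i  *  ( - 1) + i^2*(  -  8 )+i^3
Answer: 1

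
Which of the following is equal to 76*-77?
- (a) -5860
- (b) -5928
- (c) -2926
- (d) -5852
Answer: d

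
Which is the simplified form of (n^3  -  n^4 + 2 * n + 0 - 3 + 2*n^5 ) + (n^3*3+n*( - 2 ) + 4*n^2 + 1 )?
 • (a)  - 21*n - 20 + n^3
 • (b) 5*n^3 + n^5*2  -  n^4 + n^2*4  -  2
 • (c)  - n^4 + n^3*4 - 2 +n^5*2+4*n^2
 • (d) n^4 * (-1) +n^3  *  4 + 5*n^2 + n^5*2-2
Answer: c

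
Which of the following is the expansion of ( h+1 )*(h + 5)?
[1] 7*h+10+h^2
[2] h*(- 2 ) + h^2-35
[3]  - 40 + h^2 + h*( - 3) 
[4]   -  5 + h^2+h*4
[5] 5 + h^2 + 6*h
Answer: 5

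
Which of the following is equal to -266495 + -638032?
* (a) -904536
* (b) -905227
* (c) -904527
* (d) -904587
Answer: c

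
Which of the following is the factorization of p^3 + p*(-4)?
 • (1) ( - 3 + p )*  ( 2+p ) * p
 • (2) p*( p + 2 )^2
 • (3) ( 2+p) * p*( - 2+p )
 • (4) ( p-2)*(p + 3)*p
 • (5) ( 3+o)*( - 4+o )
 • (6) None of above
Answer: 3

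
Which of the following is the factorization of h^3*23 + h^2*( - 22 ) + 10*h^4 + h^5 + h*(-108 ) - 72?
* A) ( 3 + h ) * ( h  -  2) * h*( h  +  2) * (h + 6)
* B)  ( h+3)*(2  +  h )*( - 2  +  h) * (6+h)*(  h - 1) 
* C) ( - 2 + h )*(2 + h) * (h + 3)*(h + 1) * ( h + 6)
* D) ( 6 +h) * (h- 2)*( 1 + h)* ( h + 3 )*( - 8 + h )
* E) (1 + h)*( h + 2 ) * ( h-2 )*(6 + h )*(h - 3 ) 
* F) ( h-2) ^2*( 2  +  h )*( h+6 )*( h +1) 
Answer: C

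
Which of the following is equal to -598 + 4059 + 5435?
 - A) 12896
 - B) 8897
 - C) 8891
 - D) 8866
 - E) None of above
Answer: E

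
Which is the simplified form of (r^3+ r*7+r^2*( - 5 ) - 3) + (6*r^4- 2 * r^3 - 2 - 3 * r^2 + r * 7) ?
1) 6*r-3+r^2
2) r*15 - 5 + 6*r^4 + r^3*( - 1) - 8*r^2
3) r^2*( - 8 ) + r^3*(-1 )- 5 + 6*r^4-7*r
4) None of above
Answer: 4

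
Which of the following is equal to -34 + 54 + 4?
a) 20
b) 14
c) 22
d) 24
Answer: d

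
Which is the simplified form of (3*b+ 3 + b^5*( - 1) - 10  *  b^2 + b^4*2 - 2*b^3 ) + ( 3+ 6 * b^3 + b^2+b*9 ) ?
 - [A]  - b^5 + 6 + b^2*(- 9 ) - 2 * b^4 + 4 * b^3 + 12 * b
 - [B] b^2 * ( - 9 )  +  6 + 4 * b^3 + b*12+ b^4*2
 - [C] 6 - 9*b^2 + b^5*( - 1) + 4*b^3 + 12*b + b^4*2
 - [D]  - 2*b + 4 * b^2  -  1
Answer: C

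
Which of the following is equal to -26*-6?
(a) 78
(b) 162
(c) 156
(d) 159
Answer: c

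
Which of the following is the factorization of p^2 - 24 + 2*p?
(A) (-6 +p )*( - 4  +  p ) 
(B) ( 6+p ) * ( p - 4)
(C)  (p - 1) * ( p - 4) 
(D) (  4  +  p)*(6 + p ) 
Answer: B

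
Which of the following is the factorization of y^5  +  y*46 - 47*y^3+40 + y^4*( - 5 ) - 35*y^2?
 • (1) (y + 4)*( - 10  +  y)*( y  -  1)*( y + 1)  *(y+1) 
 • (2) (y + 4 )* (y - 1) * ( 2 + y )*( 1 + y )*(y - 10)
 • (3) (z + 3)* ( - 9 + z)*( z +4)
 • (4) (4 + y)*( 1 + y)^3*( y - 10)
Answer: 1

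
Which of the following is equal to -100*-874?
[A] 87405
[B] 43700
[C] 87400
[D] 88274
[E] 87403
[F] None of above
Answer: C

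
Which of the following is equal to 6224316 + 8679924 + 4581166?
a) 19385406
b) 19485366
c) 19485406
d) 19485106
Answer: c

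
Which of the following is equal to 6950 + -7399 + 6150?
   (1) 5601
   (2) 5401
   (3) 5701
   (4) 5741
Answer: 3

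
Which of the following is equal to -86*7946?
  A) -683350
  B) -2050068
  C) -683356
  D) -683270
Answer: C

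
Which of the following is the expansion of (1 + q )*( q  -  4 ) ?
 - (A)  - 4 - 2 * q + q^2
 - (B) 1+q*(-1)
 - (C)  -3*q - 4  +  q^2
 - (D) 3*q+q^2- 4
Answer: C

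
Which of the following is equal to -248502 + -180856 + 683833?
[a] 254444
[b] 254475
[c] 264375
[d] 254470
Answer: b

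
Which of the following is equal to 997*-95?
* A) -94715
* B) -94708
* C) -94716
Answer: A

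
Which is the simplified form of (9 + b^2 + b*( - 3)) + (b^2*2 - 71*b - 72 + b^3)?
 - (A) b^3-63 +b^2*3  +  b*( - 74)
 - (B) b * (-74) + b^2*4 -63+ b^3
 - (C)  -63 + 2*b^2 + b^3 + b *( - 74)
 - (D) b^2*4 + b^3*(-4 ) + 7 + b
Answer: A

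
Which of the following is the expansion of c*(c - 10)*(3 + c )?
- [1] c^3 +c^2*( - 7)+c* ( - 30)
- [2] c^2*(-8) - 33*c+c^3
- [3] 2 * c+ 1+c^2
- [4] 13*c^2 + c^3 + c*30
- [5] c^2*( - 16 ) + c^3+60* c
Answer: 1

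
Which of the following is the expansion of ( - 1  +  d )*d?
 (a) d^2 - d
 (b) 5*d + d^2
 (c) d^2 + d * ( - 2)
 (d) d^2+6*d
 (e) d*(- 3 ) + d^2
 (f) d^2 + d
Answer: a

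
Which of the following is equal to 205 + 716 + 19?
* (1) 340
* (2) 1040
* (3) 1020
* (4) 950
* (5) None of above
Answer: 5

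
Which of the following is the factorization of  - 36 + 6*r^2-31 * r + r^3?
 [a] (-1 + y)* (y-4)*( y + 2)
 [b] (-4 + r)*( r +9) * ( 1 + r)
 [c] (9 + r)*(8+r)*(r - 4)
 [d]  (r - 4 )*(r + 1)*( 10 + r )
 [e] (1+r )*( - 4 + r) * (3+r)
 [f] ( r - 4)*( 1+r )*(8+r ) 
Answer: b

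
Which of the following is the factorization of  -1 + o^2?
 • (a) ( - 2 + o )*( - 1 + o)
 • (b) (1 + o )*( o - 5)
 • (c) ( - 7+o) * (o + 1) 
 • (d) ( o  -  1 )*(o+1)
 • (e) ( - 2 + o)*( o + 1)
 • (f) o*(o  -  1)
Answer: d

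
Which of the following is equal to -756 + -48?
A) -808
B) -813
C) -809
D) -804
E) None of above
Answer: D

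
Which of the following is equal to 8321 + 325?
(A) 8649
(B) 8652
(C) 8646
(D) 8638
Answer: C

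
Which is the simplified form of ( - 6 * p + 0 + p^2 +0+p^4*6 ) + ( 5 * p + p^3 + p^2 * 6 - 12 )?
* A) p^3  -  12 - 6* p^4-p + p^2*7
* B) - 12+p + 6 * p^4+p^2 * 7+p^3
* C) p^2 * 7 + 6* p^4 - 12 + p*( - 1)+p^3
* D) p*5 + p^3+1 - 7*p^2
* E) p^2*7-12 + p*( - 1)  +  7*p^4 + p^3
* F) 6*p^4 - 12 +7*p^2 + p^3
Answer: C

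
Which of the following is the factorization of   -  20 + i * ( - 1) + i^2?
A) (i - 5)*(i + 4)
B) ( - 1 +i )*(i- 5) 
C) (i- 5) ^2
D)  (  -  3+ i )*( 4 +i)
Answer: A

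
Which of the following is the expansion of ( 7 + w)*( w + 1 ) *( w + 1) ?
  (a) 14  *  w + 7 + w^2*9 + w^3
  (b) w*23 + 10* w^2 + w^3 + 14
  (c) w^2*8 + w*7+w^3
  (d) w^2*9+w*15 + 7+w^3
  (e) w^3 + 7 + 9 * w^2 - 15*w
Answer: d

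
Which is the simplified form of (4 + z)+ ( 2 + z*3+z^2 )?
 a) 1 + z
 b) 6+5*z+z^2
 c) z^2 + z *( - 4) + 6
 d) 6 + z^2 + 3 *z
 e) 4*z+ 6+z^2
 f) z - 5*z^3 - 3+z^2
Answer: e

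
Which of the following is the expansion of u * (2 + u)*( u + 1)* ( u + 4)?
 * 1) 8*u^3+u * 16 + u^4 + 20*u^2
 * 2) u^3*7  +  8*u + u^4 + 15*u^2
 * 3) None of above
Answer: 3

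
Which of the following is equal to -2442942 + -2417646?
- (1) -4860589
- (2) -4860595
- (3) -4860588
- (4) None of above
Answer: 3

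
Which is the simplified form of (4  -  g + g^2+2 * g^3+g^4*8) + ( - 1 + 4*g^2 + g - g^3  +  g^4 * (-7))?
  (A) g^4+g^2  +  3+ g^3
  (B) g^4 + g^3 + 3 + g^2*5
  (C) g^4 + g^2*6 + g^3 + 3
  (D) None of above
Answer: B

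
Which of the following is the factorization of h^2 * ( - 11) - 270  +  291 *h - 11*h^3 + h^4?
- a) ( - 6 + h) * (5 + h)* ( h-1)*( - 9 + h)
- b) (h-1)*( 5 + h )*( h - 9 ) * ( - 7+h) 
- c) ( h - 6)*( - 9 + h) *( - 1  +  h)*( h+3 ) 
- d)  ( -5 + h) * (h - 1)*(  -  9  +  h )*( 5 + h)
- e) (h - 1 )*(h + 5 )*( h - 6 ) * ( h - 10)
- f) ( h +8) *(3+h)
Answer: a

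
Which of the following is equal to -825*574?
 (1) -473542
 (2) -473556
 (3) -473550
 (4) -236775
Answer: 3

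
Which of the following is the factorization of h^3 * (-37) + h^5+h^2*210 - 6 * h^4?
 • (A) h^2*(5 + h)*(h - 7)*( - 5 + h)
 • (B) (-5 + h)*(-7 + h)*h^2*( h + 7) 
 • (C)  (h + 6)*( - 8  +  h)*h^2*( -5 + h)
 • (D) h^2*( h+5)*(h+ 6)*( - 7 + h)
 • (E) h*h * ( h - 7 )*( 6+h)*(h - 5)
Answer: E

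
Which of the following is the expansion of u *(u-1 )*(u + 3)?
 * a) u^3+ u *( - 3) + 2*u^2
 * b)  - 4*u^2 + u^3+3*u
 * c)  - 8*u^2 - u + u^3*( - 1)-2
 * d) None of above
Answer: a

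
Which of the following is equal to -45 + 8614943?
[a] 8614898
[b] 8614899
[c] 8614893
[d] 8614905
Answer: a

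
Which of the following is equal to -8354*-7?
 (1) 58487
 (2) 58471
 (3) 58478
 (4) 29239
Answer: 3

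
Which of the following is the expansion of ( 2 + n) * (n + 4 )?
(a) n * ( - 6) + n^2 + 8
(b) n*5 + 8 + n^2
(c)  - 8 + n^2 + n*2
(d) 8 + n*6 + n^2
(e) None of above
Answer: d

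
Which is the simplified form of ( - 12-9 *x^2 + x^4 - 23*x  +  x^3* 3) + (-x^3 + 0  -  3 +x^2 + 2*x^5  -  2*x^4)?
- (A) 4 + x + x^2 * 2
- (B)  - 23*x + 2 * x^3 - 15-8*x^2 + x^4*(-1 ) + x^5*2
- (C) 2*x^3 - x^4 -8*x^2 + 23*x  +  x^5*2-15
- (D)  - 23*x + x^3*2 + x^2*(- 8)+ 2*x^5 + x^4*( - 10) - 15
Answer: B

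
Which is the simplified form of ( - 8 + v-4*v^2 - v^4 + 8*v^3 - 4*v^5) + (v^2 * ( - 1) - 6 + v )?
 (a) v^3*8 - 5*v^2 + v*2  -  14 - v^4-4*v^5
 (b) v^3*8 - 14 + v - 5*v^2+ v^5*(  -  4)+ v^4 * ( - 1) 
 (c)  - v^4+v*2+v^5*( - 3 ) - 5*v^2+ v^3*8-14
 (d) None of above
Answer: a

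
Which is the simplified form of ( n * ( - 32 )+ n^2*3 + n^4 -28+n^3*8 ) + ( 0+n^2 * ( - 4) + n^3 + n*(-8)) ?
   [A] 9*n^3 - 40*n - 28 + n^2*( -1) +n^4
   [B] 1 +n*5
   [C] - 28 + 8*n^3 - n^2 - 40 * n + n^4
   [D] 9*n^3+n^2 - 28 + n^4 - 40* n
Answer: A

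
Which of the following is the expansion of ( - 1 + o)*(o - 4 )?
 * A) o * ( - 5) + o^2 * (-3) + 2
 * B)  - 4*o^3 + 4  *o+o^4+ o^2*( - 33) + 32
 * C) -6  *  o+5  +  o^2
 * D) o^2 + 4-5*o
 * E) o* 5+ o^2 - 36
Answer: D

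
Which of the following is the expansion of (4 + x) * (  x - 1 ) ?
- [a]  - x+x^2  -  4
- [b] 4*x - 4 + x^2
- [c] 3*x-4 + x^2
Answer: c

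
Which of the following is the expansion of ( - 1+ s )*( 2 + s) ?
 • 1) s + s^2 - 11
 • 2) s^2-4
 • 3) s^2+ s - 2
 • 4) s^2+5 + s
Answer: 3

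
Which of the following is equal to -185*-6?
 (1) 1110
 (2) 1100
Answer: 1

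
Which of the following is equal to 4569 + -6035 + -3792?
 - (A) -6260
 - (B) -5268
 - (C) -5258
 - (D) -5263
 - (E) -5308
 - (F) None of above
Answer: C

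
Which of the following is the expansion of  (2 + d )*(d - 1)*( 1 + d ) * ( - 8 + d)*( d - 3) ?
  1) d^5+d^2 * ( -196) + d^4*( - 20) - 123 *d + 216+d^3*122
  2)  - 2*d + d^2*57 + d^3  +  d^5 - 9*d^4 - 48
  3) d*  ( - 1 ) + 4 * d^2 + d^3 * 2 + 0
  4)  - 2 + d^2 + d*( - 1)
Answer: 2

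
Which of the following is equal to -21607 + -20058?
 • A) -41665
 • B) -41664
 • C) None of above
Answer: A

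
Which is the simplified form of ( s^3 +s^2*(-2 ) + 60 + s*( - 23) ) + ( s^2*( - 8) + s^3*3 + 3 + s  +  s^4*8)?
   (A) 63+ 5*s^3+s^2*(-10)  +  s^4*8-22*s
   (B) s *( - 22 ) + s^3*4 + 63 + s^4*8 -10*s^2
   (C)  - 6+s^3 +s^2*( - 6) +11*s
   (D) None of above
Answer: B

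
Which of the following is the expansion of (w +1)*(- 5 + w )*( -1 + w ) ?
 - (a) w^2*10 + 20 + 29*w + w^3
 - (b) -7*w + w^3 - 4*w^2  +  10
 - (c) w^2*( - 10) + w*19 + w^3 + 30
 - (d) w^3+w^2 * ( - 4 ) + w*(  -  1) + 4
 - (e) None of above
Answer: e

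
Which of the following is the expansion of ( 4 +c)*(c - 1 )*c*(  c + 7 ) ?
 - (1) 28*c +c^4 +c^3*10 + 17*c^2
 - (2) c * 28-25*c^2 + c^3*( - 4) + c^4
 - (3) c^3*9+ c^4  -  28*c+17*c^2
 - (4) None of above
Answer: 4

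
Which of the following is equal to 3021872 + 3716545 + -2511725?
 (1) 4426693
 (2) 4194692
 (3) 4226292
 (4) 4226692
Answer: 4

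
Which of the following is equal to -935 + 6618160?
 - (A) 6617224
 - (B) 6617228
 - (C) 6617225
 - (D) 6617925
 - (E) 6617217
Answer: C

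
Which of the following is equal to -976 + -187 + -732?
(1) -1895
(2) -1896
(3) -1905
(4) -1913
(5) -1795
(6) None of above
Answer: 1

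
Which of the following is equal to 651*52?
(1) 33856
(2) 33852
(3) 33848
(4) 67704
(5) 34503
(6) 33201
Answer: 2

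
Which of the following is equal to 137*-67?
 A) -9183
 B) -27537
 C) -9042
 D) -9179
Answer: D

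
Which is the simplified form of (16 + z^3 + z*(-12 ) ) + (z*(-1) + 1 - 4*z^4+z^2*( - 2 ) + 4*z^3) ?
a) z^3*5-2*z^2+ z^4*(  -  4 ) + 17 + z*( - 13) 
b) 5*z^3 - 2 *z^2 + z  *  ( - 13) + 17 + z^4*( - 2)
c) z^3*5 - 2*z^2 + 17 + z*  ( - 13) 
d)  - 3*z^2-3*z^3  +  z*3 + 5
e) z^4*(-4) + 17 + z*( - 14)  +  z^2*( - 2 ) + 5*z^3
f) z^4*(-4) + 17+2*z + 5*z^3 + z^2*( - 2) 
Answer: a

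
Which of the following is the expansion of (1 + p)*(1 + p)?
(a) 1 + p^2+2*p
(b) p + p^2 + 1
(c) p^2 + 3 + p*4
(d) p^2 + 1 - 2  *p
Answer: a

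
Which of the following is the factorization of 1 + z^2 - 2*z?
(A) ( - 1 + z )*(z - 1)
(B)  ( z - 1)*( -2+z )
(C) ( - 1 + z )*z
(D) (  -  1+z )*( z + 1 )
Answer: A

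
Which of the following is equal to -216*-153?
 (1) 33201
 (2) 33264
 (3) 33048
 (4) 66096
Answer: 3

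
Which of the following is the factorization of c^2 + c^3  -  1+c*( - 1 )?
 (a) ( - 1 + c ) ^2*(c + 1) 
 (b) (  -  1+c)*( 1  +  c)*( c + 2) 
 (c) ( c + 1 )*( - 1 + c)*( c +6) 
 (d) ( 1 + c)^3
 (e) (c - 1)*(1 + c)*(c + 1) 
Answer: e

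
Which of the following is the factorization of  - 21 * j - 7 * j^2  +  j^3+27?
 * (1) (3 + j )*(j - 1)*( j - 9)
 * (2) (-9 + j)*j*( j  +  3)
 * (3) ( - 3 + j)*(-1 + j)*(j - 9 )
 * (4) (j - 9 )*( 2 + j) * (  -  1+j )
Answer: 1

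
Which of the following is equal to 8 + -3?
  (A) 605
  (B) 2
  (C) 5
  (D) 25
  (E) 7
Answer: C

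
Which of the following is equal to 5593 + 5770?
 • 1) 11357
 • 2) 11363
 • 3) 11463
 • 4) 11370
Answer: 2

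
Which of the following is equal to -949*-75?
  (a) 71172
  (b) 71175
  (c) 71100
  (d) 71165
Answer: b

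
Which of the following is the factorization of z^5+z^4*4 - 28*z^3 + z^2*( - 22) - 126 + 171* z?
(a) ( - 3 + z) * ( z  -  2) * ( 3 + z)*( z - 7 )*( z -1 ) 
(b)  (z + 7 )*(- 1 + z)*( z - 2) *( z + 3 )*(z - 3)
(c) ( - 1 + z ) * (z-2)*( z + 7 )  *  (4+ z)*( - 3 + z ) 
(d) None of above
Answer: b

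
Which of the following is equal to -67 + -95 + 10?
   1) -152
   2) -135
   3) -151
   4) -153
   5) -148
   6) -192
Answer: 1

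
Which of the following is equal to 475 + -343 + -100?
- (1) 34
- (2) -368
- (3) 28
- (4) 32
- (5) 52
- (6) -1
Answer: 4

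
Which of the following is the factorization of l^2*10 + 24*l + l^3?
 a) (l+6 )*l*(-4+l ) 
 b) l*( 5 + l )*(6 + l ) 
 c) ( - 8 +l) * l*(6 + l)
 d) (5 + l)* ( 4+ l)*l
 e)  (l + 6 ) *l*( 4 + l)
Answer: e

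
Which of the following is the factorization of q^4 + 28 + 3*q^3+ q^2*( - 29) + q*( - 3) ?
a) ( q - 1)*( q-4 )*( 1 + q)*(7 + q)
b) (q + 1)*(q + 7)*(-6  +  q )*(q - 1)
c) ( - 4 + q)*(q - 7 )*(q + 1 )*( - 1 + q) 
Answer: a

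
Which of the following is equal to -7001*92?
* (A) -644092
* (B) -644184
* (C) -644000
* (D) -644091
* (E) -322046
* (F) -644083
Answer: A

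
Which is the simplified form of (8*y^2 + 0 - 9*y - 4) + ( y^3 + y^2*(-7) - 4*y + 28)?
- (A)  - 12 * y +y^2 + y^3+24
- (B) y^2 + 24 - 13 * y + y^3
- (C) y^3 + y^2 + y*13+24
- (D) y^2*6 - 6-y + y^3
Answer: B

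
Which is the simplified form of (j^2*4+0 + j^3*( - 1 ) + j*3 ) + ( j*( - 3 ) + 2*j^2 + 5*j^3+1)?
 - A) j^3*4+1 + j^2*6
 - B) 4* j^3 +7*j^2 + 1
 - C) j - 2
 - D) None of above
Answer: A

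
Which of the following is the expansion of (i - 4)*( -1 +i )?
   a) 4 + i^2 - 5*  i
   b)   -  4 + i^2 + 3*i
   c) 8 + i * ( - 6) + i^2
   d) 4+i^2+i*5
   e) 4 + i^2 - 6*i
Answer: a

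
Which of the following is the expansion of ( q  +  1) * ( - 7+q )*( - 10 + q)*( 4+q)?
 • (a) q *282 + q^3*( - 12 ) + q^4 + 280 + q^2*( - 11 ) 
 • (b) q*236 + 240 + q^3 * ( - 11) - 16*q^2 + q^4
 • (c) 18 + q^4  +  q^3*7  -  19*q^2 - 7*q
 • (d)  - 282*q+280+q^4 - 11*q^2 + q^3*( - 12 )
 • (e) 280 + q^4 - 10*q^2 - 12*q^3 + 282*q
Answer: a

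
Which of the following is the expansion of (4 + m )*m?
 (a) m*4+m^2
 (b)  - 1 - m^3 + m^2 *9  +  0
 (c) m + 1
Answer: a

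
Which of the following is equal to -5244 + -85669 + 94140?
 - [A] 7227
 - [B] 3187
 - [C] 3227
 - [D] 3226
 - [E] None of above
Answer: C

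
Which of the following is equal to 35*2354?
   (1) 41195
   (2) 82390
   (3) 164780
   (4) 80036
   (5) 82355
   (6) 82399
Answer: 2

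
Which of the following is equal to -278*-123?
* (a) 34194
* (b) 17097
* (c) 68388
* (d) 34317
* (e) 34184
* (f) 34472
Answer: a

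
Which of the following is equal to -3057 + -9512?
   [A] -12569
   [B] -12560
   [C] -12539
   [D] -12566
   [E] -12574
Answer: A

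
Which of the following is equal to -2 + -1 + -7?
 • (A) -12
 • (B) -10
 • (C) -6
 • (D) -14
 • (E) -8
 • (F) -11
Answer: B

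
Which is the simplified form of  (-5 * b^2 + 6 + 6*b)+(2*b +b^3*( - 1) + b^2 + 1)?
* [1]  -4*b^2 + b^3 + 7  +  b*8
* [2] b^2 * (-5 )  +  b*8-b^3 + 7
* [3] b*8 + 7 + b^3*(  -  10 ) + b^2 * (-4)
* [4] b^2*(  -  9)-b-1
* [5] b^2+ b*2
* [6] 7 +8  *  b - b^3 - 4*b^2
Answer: 6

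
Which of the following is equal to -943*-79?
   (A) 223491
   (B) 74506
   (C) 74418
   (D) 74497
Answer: D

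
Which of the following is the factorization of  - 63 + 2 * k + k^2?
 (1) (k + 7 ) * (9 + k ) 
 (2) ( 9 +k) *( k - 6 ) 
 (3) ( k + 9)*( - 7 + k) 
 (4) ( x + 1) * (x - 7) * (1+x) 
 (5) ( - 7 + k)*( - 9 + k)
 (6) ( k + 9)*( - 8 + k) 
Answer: 3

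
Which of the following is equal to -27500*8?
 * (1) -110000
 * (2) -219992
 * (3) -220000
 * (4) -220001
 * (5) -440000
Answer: 3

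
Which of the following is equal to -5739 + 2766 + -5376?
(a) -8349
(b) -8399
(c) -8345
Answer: a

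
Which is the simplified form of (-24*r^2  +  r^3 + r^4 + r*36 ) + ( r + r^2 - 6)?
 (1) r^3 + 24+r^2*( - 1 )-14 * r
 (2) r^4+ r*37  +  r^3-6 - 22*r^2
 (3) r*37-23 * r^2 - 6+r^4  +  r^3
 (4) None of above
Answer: 3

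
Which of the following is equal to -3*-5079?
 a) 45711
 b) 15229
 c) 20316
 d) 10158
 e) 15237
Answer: e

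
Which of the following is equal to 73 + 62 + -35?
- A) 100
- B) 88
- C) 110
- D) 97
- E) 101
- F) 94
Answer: A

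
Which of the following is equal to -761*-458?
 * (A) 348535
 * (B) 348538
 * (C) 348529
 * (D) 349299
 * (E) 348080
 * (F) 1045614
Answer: B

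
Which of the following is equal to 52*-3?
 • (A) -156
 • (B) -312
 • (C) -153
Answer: A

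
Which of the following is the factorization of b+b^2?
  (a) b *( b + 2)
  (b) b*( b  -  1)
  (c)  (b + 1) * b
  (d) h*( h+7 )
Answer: c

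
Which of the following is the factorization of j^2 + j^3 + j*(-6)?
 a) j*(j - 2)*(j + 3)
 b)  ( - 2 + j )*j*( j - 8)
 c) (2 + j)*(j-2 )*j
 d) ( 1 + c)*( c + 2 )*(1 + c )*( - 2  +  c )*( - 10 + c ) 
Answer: a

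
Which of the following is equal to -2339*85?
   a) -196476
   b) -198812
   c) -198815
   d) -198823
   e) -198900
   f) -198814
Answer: c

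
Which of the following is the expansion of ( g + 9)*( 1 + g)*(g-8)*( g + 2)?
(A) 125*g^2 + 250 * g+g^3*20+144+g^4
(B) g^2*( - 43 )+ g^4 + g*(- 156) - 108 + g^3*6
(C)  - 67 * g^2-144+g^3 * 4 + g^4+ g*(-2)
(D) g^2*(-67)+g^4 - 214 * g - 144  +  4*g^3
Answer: D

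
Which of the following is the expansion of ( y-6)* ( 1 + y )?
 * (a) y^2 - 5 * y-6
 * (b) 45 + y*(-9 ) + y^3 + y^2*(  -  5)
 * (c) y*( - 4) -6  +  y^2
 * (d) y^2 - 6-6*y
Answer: a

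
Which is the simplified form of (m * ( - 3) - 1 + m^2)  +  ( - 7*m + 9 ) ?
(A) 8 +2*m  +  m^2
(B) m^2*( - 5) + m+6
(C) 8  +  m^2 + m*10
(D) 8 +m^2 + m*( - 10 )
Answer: D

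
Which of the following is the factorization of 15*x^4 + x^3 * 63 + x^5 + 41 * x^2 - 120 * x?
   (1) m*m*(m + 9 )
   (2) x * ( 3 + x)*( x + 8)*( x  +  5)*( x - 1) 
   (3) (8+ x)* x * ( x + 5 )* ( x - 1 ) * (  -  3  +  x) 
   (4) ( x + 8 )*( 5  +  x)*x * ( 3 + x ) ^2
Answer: 2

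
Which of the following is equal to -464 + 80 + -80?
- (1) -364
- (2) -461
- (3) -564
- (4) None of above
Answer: 4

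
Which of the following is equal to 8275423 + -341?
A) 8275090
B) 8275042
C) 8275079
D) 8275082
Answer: D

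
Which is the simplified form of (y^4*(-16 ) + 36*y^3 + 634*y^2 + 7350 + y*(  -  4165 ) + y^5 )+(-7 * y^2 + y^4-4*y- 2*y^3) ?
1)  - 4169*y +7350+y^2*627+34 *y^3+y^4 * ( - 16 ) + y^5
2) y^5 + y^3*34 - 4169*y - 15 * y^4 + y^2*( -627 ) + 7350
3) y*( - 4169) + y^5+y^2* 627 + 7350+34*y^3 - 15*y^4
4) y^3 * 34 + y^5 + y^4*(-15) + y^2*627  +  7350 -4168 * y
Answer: 3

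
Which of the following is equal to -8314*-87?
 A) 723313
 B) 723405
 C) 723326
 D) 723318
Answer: D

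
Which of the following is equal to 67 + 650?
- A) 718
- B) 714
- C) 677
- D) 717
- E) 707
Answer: D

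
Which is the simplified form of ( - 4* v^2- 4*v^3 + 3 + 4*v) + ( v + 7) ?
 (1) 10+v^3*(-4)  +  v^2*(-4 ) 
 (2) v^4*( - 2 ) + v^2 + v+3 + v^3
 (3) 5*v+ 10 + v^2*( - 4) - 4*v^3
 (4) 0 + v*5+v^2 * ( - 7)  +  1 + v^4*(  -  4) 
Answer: 3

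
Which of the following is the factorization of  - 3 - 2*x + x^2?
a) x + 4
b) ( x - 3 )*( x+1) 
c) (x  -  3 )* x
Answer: b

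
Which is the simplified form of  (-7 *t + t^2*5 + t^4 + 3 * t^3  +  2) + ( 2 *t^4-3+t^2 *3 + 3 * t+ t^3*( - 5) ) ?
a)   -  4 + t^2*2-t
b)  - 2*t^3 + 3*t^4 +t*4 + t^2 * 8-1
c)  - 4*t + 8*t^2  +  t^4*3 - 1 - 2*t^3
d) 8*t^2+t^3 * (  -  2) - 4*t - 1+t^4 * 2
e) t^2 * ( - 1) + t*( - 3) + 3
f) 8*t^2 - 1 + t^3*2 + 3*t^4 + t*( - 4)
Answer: c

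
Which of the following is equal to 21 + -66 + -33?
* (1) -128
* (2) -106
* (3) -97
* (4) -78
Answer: 4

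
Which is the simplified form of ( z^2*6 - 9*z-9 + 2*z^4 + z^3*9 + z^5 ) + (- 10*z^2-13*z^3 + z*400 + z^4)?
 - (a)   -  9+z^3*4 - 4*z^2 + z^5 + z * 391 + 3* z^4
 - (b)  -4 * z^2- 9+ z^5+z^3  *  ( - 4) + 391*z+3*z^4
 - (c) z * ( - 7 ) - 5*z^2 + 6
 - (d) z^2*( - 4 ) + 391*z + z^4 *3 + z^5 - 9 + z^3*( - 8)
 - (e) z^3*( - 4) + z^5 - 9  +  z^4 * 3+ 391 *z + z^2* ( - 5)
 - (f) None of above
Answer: b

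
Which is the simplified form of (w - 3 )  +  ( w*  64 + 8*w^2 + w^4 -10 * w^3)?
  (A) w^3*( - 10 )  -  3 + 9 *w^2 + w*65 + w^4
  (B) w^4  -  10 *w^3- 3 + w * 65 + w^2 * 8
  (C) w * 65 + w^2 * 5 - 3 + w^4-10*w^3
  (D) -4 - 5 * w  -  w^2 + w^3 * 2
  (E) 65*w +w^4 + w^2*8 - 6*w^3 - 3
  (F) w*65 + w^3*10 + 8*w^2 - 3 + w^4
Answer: B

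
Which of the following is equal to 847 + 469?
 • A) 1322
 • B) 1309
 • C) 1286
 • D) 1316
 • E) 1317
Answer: D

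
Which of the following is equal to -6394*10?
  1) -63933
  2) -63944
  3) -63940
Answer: 3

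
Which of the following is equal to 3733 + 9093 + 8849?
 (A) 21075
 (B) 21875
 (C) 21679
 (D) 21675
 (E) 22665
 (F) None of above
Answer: D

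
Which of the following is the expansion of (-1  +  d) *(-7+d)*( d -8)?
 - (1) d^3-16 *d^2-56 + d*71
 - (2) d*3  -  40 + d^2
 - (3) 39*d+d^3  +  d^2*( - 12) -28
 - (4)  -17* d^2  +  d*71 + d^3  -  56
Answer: 1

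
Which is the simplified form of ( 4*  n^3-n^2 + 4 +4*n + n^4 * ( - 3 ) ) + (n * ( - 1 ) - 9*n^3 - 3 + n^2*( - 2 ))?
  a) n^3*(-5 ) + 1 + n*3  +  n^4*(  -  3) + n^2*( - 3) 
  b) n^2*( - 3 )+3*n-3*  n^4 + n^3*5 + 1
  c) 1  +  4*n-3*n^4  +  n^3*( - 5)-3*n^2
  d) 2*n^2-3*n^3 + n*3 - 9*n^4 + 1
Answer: a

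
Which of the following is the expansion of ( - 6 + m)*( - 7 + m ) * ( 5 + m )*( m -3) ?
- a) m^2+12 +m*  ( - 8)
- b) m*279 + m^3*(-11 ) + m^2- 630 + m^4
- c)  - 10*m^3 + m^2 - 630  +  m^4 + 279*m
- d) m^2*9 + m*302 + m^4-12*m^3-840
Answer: b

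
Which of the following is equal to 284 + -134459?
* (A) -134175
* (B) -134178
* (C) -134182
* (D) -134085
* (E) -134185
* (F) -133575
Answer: A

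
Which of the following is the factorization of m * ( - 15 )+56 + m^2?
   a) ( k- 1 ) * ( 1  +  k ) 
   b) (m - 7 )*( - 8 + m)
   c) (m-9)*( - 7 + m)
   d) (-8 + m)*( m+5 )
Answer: b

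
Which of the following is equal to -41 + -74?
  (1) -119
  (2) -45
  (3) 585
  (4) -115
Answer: 4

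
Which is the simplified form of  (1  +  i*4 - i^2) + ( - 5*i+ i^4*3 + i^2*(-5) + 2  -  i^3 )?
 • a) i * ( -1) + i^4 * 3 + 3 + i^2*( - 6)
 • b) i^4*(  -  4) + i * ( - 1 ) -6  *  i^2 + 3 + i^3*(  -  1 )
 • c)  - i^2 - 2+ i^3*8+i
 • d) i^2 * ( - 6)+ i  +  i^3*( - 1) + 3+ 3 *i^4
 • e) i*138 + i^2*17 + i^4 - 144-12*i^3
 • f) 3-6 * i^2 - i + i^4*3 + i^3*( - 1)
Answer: f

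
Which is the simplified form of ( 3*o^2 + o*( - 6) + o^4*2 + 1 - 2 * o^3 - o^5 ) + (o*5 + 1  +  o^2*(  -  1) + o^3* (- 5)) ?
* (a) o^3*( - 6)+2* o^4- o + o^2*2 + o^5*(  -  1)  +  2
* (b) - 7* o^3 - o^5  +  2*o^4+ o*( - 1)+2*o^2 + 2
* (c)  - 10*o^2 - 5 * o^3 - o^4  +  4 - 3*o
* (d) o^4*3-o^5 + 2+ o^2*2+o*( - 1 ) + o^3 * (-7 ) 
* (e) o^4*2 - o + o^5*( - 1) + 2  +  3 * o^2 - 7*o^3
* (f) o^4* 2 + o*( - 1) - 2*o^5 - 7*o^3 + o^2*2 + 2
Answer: b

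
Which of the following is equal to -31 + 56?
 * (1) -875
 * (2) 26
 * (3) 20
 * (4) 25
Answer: 4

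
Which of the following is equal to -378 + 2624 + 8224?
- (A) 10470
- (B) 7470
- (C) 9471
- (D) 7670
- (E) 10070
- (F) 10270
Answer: A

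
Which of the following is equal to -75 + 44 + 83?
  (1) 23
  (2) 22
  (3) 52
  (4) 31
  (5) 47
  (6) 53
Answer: 3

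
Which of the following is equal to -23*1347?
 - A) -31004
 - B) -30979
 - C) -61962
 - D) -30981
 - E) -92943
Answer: D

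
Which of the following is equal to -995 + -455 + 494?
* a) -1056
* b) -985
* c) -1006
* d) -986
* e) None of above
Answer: e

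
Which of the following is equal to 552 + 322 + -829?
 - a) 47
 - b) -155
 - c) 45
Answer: c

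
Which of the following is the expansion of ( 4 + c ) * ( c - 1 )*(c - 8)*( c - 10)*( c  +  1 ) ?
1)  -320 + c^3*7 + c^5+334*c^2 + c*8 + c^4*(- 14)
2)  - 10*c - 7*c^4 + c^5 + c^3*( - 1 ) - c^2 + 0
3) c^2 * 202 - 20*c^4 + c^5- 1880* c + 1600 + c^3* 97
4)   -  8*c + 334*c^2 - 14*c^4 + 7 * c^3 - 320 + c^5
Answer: 4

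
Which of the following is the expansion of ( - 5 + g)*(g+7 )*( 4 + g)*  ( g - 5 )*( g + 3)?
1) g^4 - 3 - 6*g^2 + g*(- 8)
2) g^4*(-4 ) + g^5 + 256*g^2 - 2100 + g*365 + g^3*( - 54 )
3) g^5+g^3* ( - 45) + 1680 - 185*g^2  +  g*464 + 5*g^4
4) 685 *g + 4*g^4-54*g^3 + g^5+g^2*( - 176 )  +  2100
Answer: 4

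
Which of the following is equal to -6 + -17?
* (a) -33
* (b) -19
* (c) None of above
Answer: c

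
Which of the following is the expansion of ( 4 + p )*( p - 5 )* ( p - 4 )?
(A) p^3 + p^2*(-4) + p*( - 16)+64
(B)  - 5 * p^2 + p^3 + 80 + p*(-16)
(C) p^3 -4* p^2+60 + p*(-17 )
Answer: B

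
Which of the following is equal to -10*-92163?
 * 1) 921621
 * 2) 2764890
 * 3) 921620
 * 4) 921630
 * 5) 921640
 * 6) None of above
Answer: 4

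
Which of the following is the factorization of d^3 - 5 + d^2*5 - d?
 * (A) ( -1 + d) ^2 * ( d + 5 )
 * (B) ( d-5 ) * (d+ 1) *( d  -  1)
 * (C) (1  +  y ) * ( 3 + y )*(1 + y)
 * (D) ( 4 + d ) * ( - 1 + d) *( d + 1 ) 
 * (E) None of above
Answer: E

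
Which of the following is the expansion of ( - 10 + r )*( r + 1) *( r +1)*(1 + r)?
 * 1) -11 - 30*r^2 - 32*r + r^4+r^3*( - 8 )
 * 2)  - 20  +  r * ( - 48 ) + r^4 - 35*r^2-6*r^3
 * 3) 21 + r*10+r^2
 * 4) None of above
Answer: 4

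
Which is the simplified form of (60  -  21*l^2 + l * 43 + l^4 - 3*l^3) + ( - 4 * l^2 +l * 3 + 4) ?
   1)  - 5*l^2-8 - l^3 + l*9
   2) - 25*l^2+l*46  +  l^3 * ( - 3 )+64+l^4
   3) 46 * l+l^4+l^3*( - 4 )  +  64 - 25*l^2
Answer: 2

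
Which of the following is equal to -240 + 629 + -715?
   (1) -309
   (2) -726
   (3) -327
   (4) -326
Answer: 4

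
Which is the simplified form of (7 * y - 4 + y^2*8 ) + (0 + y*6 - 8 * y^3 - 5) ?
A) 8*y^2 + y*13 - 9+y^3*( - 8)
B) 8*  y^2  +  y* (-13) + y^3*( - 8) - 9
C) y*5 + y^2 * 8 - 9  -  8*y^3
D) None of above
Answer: A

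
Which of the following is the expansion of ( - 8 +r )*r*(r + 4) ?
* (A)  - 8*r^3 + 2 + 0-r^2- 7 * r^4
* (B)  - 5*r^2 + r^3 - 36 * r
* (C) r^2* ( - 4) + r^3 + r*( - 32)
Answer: C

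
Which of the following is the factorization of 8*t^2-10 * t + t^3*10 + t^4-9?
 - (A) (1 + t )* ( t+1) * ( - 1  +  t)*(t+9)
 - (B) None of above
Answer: A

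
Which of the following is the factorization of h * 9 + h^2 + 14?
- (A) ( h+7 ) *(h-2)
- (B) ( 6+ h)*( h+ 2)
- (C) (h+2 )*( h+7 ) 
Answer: C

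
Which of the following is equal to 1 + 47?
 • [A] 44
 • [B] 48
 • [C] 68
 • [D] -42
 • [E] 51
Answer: B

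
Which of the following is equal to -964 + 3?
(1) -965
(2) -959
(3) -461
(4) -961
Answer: 4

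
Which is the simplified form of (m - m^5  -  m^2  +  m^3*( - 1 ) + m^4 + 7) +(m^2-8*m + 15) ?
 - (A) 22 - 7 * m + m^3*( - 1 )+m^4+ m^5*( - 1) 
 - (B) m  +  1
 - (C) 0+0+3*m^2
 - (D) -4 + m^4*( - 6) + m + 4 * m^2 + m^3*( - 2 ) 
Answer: A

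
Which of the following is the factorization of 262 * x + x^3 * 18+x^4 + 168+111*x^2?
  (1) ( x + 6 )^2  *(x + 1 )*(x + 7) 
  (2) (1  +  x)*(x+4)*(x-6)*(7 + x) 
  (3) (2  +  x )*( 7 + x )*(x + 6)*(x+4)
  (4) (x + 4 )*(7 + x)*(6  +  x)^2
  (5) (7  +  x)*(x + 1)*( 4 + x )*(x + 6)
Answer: 5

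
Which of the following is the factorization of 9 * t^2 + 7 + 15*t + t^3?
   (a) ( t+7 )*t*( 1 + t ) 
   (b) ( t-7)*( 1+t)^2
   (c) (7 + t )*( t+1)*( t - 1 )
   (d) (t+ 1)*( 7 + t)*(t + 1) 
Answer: d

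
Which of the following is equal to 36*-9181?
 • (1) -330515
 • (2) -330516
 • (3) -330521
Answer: 2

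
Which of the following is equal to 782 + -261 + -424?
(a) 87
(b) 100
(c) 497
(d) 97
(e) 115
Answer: d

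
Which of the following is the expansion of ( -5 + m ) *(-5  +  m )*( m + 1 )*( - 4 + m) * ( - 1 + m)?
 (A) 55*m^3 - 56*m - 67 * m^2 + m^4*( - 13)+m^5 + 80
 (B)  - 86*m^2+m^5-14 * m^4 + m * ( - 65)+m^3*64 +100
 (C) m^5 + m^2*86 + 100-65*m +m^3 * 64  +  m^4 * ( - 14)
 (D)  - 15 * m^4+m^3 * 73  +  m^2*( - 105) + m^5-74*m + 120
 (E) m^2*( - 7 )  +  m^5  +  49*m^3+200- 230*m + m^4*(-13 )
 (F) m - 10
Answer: B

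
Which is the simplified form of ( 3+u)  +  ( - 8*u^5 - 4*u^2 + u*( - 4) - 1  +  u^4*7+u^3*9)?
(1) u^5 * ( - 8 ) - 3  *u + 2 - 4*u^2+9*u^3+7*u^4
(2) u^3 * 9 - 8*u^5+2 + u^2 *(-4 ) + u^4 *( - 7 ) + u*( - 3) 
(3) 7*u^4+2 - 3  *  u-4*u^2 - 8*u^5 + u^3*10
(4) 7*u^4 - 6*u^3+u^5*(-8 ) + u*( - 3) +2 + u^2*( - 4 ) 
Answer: 1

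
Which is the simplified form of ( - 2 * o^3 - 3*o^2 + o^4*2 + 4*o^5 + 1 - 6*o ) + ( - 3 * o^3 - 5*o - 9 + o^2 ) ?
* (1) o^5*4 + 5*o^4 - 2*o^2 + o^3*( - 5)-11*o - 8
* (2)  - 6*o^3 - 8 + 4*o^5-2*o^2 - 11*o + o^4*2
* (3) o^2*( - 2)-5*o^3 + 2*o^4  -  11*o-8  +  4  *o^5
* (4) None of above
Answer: 3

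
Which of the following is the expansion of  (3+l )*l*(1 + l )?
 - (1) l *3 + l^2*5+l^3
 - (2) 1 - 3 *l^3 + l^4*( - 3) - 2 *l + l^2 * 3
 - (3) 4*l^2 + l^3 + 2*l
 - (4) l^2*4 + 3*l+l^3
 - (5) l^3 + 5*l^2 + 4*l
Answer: 4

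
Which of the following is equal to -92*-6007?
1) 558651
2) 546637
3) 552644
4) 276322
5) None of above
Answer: 3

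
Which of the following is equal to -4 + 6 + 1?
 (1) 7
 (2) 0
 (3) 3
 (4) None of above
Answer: 3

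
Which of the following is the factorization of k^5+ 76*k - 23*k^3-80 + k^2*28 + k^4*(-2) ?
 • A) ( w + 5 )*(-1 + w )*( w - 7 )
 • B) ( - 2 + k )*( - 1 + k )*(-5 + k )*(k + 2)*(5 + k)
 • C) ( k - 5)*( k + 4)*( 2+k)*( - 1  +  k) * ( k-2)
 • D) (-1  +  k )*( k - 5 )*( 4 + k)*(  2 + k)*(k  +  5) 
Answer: C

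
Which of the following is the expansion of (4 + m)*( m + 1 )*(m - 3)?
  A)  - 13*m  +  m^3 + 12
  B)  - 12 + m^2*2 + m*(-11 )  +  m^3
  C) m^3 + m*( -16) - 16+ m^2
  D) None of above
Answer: B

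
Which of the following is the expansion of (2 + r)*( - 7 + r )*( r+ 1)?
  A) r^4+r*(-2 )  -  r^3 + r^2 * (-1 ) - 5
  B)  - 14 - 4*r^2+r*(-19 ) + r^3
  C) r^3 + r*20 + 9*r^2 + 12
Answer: B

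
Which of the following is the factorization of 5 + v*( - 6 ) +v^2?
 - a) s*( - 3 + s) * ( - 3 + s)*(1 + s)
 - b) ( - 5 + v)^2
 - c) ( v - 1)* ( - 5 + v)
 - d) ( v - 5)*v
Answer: c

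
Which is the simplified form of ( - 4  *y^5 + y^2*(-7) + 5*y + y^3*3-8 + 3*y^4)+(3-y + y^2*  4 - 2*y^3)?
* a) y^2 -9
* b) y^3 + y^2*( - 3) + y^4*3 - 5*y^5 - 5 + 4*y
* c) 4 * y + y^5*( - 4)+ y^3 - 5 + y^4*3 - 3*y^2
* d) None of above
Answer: c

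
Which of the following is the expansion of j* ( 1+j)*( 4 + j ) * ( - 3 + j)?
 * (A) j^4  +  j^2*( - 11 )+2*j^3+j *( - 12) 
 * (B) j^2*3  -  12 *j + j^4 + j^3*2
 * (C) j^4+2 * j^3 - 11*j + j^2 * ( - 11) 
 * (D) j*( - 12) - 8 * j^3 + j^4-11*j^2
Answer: A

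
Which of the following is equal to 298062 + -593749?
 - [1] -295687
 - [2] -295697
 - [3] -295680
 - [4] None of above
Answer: 1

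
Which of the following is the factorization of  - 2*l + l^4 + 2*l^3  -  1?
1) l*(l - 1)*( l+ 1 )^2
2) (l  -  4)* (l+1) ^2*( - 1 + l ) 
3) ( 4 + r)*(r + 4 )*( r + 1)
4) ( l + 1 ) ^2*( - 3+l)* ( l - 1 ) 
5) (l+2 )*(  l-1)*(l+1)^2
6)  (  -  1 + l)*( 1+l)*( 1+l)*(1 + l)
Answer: 6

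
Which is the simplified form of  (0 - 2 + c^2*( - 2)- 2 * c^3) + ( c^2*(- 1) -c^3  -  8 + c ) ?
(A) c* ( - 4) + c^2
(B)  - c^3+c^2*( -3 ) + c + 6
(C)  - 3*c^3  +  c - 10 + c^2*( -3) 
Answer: C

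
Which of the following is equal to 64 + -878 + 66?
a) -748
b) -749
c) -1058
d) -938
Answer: a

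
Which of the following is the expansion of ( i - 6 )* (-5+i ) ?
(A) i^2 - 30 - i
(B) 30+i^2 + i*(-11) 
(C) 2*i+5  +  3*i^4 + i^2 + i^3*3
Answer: B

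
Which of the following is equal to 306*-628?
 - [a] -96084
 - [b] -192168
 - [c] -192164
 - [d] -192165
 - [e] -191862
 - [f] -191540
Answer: b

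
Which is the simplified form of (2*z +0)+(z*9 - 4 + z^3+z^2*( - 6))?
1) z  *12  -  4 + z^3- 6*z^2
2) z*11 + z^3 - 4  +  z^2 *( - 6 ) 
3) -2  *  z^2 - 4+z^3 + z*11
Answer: 2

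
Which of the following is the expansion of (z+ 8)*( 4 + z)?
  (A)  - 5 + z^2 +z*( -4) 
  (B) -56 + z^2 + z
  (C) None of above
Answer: C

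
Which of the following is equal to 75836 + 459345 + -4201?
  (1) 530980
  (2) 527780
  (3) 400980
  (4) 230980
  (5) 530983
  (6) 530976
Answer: 1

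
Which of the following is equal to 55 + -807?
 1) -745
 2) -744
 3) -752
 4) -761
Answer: 3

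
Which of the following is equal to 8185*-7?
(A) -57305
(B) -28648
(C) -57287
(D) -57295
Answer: D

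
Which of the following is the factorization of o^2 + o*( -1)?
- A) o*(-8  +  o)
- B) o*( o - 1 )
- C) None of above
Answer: B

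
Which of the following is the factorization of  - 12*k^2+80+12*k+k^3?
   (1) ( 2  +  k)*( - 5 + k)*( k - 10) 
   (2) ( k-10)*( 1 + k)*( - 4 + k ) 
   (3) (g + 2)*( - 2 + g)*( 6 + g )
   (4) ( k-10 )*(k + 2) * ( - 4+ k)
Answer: 4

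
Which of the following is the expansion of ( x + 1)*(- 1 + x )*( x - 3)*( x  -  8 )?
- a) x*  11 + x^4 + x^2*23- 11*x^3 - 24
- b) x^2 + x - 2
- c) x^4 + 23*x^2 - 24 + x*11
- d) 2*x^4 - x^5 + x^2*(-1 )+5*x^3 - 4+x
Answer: a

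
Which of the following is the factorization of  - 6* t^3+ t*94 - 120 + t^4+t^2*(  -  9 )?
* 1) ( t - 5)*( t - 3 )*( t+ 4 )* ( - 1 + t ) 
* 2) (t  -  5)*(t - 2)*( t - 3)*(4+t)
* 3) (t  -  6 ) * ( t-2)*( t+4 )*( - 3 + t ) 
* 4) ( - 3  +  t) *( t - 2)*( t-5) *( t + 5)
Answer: 2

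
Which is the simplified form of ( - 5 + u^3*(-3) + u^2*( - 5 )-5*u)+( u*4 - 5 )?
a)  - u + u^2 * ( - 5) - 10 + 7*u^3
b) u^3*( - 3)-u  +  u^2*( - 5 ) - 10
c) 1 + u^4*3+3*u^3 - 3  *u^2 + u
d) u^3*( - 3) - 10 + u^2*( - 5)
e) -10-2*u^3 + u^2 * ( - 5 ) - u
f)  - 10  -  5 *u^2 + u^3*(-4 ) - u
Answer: b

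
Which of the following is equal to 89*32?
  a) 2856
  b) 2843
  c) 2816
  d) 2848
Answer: d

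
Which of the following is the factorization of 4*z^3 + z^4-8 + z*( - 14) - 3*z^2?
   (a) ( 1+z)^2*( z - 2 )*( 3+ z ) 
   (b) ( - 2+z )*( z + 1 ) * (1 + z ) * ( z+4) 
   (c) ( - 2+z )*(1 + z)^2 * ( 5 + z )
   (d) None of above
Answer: b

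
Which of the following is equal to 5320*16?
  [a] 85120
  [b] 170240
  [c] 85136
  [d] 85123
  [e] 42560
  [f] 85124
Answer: a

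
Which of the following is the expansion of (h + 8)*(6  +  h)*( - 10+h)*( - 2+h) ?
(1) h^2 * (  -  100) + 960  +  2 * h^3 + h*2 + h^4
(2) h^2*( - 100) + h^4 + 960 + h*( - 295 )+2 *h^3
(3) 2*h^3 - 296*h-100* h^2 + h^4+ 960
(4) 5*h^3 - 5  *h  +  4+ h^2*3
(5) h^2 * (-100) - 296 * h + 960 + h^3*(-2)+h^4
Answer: 3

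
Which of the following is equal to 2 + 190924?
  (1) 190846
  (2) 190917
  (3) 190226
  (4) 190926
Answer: 4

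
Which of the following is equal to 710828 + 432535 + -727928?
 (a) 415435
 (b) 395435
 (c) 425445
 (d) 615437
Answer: a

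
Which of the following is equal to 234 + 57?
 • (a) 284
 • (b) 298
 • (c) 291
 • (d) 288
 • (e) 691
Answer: c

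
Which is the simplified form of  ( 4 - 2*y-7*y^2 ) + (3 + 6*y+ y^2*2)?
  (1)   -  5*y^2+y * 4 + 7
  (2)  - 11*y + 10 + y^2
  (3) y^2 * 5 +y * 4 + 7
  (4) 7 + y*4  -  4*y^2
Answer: 1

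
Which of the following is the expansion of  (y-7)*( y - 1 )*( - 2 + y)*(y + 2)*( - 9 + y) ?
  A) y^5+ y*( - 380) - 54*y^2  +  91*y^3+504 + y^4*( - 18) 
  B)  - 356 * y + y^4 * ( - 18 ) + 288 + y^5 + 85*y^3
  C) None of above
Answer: C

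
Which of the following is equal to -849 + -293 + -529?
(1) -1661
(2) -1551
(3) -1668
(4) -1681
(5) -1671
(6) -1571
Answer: 5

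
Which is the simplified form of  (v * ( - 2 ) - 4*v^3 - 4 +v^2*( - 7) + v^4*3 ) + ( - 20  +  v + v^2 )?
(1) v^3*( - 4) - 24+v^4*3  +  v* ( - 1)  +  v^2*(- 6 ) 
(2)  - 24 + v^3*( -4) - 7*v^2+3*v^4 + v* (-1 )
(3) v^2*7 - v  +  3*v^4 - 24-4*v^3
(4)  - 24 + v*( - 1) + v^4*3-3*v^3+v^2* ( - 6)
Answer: 1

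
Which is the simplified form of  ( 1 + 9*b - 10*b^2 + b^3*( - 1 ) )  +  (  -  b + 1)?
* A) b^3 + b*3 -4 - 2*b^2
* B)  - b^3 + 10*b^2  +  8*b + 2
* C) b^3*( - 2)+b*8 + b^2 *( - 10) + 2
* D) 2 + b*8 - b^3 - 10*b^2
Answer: D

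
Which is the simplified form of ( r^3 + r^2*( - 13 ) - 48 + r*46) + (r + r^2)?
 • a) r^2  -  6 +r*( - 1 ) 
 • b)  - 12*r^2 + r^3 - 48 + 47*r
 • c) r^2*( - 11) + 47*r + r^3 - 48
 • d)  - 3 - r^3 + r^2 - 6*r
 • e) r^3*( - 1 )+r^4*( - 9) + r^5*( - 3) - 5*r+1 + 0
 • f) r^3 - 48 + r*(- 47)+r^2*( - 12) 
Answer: b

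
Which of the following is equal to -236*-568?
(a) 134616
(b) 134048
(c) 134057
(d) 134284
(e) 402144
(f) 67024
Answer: b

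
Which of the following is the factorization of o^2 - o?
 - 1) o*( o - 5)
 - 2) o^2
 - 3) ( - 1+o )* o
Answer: 3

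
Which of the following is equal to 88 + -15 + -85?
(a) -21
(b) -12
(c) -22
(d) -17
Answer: b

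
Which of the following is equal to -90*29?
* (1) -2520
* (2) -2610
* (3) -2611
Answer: 2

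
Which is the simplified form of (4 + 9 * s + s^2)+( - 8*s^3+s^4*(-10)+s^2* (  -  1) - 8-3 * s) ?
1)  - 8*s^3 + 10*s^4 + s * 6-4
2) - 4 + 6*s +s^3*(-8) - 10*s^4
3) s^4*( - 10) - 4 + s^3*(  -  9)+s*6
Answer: 2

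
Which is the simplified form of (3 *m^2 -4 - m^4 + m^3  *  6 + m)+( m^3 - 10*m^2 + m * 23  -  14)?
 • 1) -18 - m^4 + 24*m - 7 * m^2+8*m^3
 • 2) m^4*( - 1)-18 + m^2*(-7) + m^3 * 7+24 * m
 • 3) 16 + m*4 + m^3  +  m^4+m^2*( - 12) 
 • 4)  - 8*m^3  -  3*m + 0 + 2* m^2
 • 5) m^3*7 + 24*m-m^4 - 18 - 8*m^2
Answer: 2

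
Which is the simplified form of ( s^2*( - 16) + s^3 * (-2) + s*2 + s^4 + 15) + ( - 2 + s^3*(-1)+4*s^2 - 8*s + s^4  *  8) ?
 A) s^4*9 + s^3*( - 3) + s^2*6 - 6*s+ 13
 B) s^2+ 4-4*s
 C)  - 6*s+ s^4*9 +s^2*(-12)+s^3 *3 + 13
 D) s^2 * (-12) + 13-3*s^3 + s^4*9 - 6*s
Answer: D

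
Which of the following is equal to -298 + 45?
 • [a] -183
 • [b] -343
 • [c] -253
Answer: c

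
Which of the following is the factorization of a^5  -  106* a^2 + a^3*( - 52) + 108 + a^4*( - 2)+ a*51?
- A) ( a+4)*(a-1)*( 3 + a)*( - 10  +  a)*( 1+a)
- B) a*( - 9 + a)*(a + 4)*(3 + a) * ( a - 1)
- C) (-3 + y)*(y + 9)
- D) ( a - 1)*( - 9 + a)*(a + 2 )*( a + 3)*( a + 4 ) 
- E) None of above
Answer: E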